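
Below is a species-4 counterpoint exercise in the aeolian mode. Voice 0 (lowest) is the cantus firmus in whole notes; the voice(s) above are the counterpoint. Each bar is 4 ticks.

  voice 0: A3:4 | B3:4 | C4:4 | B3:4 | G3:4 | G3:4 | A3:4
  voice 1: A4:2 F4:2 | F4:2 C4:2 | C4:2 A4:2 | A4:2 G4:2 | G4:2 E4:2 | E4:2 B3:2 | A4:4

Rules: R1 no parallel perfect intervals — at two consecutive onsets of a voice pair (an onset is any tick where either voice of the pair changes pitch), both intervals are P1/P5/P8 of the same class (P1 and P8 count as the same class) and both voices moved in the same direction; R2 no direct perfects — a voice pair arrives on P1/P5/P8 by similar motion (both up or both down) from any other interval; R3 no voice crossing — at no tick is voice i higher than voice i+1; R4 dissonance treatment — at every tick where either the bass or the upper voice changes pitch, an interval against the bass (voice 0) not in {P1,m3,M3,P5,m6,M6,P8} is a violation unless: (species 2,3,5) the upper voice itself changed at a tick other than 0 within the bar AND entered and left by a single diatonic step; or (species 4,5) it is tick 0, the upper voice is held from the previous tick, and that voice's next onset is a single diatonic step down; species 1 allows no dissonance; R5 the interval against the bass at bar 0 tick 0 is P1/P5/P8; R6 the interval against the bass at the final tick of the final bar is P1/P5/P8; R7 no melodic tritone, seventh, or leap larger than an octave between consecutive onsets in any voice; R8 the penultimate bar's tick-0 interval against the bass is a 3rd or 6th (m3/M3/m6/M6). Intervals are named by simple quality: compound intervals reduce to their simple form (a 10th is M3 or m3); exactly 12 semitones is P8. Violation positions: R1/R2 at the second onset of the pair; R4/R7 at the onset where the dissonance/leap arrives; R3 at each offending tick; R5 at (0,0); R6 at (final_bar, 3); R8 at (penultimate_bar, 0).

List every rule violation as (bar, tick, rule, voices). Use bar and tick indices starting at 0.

bar 0: v0=A3 v1=A4 downbeat P8
bar 1: v0=B3 v1=F4 downbeat TT
bar 2: v0=C4 v1=C4 downbeat P1
bar 3: v0=B3 v1=A4 downbeat m7
bar 4: v0=G3 v1=G4 downbeat P8
bar 5: v0=G3 v1=E4 downbeat M6
bar 6: v0=A3 v1=A4 downbeat P8
  -> R4 @ bar 1 tick 0 v(0, 1): B3/F4 TT untreated
  -> R4 @ bar 1 tick 2 v(0, 1): B3/C4 m2 untreated
  -> R2 @ bar 6 tick 0 v(0, 1): G3/B3 M3 -> A3/A4 P8 similar
  -> R7 @ bar 6 tick 0 v(1,): B3->A4 leap 10st

(1, 0, R4, (0, 1))
(1, 2, R4, (0, 1))
(6, 0, R2, (0, 1))
(6, 0, R7, (1,))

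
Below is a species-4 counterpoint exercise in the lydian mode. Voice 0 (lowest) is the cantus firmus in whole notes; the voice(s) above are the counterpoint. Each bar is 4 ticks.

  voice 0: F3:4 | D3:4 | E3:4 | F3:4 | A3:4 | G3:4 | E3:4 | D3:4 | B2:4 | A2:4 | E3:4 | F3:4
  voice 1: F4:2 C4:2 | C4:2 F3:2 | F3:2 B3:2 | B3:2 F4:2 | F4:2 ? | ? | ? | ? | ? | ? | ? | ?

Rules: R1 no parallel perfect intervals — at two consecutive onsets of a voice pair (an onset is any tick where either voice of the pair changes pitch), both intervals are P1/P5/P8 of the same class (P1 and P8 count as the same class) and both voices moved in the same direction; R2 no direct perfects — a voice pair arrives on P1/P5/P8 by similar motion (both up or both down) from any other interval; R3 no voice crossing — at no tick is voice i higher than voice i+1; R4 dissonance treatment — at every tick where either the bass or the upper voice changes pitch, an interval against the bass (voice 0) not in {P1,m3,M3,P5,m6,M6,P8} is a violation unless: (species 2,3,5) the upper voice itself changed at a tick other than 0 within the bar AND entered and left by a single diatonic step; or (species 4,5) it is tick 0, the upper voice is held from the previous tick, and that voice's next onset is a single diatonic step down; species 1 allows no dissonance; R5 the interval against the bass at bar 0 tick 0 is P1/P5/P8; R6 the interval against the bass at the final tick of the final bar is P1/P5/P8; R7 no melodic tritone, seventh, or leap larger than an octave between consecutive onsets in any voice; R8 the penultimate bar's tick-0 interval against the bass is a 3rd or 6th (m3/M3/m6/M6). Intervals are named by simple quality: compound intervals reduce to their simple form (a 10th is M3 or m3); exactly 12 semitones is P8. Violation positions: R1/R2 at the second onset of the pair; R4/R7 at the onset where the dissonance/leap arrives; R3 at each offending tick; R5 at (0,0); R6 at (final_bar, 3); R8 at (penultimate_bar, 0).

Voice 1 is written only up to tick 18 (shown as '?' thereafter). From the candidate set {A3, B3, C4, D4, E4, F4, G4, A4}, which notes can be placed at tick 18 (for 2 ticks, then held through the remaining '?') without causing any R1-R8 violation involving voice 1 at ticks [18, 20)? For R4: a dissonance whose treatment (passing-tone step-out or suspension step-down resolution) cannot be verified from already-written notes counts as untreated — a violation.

{A3, A4, C4, E4, F4}

A3: legal
B3: violates R4,R7
C4: legal
D4: violates R4
E4: legal
F4: legal
G4: violates R4
A4: legal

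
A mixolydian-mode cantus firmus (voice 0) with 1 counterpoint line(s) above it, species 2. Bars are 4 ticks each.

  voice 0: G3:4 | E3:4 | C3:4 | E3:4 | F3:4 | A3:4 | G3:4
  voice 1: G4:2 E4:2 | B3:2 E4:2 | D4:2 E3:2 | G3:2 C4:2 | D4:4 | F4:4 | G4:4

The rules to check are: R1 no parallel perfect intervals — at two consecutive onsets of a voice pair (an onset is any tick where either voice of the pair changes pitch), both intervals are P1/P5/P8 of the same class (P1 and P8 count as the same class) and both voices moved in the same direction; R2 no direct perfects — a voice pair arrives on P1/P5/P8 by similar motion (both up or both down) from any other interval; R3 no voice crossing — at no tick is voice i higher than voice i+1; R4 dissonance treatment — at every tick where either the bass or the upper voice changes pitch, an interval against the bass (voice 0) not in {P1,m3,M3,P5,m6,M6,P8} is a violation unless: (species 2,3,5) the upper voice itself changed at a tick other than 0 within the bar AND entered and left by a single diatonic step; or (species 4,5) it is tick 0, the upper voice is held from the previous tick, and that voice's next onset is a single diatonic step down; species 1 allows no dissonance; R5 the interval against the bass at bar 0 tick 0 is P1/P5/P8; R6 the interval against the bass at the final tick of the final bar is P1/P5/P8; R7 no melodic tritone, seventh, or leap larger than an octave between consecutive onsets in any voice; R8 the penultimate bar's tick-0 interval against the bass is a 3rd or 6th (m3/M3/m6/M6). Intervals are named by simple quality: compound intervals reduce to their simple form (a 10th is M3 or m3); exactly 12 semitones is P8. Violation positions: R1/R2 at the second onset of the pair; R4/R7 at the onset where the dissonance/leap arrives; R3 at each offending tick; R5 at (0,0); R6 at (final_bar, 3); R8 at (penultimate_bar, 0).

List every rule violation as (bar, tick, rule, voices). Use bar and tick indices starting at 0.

bar 0: v0=G3 v1=G4 downbeat P8
bar 1: v0=E3 v1=B3 downbeat P5
bar 2: v0=C3 v1=D4 downbeat M2
bar 3: v0=E3 v1=G3 downbeat m3
bar 4: v0=F3 v1=D4 downbeat M6
bar 5: v0=A3 v1=F4 downbeat m6
bar 6: v0=G3 v1=G4 downbeat P8
  -> R2 @ bar 1 tick 0 v(0, 1): G3/E4 M6 -> E3/B3 P5 similar
  -> R4 @ bar 2 tick 0 v(0, 1): C3/D4 M2 untreated
  -> R7 @ bar 2 tick 2 v(1,): D4->E3 leap 10st

(1, 0, R2, (0, 1))
(2, 0, R4, (0, 1))
(2, 2, R7, (1,))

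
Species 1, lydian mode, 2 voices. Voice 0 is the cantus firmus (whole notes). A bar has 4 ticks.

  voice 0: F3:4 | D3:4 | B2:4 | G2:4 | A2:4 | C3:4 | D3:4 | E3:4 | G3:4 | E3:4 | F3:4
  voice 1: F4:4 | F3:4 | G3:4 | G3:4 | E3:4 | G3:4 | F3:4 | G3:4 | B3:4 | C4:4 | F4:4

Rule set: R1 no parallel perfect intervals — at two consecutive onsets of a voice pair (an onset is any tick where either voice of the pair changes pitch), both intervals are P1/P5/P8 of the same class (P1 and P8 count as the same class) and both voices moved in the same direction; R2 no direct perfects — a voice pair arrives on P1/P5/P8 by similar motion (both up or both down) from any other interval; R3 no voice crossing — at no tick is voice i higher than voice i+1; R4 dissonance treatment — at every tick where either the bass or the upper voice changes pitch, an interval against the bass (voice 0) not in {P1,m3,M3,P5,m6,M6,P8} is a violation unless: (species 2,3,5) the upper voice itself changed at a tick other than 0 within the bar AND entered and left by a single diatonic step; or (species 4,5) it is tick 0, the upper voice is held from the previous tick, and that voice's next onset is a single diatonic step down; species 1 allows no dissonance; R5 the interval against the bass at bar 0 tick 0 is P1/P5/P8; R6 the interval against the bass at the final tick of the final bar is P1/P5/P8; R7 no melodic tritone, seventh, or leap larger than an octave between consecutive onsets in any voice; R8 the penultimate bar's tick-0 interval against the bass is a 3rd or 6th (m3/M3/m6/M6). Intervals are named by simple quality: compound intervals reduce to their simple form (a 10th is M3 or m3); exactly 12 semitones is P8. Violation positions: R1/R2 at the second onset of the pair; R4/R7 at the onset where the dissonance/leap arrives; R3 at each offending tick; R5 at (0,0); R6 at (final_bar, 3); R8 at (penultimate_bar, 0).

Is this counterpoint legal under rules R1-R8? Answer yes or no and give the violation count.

No (2 violations)

bar 0: v0=F3 v1=F4 (P8)
bar 1: v0=D3 v1=F3 (m3)
bar 2: v0=B2 v1=G3 (m6)
bar 3: v0=G2 v1=G3 (P8)
bar 4: v0=A2 v1=E3 (P5)
bar 5: v0=C3 v1=G3 (P5)
bar 6: v0=D3 v1=F3 (m3)
bar 7: v0=E3 v1=G3 (m3)
bar 8: v0=G3 v1=B3 (M3)
bar 9: v0=E3 v1=C4 (m6)
bar 10: v0=F3 v1=F4 (P8)
  R1 @ bar5.0: A2/E3 P5 -> C3/G3 P5 similar
  R2 @ bar10.0: E3/C4 m6 -> F3/F4 P8 similar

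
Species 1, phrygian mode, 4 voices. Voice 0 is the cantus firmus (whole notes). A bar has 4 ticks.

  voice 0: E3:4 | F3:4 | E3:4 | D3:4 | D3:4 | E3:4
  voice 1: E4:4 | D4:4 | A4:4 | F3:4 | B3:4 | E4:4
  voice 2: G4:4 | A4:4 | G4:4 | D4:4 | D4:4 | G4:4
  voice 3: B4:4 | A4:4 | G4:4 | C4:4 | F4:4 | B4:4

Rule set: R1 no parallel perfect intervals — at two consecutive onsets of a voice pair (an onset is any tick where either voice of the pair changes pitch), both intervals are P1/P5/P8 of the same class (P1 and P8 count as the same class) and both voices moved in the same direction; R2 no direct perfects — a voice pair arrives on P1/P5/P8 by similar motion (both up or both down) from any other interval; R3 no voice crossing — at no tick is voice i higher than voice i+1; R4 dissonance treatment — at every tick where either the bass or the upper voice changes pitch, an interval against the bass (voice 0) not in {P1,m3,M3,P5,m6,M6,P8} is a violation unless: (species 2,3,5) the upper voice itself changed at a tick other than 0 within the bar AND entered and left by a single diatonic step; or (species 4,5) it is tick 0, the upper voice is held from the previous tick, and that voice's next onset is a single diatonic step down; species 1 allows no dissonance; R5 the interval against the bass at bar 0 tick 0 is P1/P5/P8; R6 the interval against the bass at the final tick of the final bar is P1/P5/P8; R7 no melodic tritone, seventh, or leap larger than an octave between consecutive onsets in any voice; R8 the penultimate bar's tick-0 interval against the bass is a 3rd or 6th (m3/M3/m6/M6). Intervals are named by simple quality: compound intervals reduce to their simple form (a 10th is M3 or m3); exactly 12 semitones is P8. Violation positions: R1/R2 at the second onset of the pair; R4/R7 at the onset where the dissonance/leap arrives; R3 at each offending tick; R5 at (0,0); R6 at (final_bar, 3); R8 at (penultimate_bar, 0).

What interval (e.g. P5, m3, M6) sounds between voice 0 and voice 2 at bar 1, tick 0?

voice 0=F3 voice 2=A4 -> M3

M3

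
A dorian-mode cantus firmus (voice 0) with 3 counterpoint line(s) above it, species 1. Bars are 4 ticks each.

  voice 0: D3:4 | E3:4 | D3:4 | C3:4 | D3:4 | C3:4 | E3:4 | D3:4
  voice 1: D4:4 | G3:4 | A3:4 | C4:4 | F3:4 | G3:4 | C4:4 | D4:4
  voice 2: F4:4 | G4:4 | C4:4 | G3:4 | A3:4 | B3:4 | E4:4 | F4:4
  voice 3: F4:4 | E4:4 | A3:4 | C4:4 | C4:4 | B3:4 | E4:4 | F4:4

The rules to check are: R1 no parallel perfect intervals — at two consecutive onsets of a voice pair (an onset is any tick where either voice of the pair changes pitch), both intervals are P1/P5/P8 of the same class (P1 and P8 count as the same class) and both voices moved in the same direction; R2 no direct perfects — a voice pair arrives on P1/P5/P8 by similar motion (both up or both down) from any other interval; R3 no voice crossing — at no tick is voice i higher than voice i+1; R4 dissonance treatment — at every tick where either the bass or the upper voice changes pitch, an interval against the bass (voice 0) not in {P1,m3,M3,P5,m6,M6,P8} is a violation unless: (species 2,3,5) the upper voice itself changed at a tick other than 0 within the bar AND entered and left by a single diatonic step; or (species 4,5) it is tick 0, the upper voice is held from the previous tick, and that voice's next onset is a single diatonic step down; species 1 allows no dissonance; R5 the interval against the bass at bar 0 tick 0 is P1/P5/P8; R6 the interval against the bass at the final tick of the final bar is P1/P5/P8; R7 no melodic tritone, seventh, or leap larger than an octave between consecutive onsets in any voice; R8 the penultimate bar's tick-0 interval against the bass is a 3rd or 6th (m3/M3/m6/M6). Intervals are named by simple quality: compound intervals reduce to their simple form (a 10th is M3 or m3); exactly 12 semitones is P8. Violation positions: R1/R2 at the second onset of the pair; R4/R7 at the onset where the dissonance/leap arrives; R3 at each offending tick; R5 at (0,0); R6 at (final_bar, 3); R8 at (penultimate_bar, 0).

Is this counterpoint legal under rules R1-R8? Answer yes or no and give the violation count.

bar 0: v0=D3 v1=D4 v2=F4 v3=F4 (m3)
bar 1: v0=E3 v1=G3 v2=G4 v3=E4 (P8)
bar 2: v0=D3 v1=A3 v2=C4 v3=A3 (P5)
bar 3: v0=C3 v1=C4 v2=G3 v3=C4 (P8)
bar 4: v0=D3 v1=F3 v2=A3 v3=C4 (m7)
bar 5: v0=C3 v1=G3 v2=B3 v3=B3 (M7)
bar 6: v0=E3 v1=C4 v2=E4 v3=E4 (P8)
bar 7: v0=D3 v1=D4 v2=F4 v3=F4 (m3)
  R5 @ bar0.0: opens on m3
  R5 @ bar0.0: opens on m3
  R3 @ bar1.0: G4 above E4
  R3 @ bar1.1: G4 above E4
  R3 @ bar1.2: G4 above E4
  R3 @ bar1.3: G4 above E4
  R2 @ bar2.0: E3/E4 P8 -> D3/A3 P5 similar
  R3 @ bar2.0: C4 above A3
  R4 @ bar2.0: D3/C4 m7 untreated
  R3 @ bar2.1: C4 above A3
  R3 @ bar2.2: C4 above A3
  R3 @ bar2.3: C4 above A3
  R1 @ bar3.0: A3/A3 P1 -> C4/C4 P1 similar
  R2 @ bar3.0: D3/C4 m7 -> C3/G3 P5 similar
  R3 @ bar3.0: C4 above G3
  R3 @ bar3.1: C4 above G3
  R3 @ bar3.2: C4 above G3
  R3 @ bar3.3: C4 above G3
  R1 @ bar4.0: C3/G3 P5 -> D3/A3 P5 similar
  R4 @ bar4.0: D3/C4 m7 untreated
  R4 @ bar5.0: C3/B3 M7 untreated
  R4 @ bar5.0: C3/B3 M7 untreated
  R1 @ bar6.0: B3/B3 P1 -> E4/E4 P1 similar
  R2 @ bar6.0: C3/B3 M7 -> E3/E4 P8 similar
  R2 @ bar6.0: C3/B3 M7 -> E3/E4 P8 similar
  R8 @ bar6.0: penult P8 not 3rd/6th
  R8 @ bar6.0: penult P8 not 3rd/6th
  R1 @ bar7.0: E4/E4 P1 -> F4/F4 P1 similar
  R6 @ bar7.3: closes on m3
  R6 @ bar7.3: closes on m3

No (30 violations)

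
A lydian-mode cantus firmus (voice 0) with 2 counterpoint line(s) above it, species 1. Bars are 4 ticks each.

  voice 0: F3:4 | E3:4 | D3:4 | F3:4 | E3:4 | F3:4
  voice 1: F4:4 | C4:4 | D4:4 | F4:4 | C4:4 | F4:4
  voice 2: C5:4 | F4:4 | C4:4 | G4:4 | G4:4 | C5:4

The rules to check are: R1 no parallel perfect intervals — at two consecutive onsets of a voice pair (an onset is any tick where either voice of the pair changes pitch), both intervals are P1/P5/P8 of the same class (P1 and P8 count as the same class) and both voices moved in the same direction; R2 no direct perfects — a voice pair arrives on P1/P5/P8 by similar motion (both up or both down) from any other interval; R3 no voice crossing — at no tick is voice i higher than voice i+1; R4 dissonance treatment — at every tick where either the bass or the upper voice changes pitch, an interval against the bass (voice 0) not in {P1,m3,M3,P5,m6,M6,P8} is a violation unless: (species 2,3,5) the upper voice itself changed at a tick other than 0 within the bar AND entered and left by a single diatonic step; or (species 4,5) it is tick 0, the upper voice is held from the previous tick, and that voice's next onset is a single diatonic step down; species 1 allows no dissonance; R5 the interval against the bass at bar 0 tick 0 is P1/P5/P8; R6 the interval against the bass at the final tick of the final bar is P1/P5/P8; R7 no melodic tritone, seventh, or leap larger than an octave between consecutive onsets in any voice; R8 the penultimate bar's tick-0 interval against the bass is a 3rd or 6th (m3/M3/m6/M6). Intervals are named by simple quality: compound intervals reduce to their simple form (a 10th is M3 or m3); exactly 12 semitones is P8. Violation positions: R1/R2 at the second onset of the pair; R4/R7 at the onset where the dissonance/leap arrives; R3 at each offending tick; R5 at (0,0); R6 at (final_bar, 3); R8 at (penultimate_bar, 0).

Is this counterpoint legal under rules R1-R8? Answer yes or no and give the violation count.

No (11 violations)

bar 0: v0=F3 v1=F4 v2=C5 (P5)
bar 1: v0=E3 v1=C4 v2=F4 (m2)
bar 2: v0=D3 v1=D4 v2=C4 (m7)
bar 3: v0=F3 v1=F4 v2=G4 (M2)
bar 4: v0=E3 v1=C4 v2=G4 (m3)
bar 5: v0=F3 v1=F4 v2=C5 (P5)
  R4 @ bar1.0: E3/F4 m2 untreated
  R3 @ bar2.0: D4 above C4
  R4 @ bar2.0: D3/C4 m7 untreated
  R3 @ bar2.1: D4 above C4
  R3 @ bar2.2: D4 above C4
  R3 @ bar2.3: D4 above C4
  R1 @ bar3.0: D3/D4 P8 -> F3/F4 P8 similar
  R4 @ bar3.0: F3/G4 M2 untreated
  R1 @ bar5.0: C4/G4 P5 -> F4/C5 P5 similar
  R2 @ bar5.0: E3/C4 m6 -> F3/F4 P8 similar
  R2 @ bar5.0: E3/G4 m3 -> F3/C5 P5 similar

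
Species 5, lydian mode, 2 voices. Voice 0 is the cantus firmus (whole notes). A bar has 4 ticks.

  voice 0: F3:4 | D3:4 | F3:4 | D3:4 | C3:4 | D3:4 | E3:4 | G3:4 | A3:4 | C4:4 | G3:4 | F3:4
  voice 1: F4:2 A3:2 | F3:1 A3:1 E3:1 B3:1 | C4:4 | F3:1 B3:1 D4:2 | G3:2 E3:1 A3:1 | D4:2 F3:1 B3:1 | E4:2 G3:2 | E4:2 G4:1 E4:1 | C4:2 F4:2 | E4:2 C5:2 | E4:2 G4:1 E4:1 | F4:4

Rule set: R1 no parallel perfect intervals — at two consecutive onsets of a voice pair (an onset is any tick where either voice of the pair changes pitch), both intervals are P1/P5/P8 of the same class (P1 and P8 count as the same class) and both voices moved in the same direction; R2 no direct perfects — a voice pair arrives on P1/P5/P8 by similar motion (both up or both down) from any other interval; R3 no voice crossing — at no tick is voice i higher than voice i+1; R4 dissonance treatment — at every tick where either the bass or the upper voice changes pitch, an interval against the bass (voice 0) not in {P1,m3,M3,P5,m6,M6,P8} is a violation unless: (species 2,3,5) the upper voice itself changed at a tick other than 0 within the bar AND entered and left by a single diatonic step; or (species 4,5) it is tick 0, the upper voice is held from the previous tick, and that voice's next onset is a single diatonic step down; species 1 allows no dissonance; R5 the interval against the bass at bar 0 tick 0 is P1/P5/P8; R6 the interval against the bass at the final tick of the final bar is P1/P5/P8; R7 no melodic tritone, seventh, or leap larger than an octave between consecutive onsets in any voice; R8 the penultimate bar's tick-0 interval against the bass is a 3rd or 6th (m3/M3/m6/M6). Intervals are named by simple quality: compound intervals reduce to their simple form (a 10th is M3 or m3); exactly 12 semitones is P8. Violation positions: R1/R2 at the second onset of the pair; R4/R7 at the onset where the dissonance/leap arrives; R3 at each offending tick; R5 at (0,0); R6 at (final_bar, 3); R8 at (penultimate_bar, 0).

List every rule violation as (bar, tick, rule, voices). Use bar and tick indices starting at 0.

bar 0: v0=F3 v1=F4 downbeat P8
bar 1: v0=D3 v1=F3 downbeat m3
bar 2: v0=F3 v1=C4 downbeat P5
bar 3: v0=D3 v1=F3 downbeat m3
bar 4: v0=C3 v1=G3 downbeat P5
bar 5: v0=D3 v1=D4 downbeat P8
bar 6: v0=E3 v1=E4 downbeat P8
bar 7: v0=G3 v1=E4 downbeat M6
bar 8: v0=A3 v1=C4 downbeat m3
bar 9: v0=C4 v1=E4 downbeat M3
bar 10: v0=G3 v1=E4 downbeat M6
bar 11: v0=F3 v1=F4 downbeat P8
  -> R4 @ bar 1 tick 2 v(0, 1): D3/E3 M2 untreated
  -> R2 @ bar 2 tick 0 v(0, 1): D3/B3 M6 -> F3/C4 P5 similar
  -> R7 @ bar 3 tick 1 v(1,): F3->B3 leap 6st
  -> R2 @ bar 4 tick 0 v(0, 1): D3/D4 P8 -> C3/G3 P5 similar
  -> R2 @ bar 5 tick 0 v(0, 1): C3/A3 M6 -> D3/D4 P8 similar
  -> R7 @ bar 5 tick 3 v(1,): F3->B3 leap 6st
  -> R2 @ bar 6 tick 0 v(0, 1): D3/B3 M6 -> E3/E4 P8 similar

(1, 2, R4, (0, 1))
(2, 0, R2, (0, 1))
(3, 1, R7, (1,))
(4, 0, R2, (0, 1))
(5, 0, R2, (0, 1))
(5, 3, R7, (1,))
(6, 0, R2, (0, 1))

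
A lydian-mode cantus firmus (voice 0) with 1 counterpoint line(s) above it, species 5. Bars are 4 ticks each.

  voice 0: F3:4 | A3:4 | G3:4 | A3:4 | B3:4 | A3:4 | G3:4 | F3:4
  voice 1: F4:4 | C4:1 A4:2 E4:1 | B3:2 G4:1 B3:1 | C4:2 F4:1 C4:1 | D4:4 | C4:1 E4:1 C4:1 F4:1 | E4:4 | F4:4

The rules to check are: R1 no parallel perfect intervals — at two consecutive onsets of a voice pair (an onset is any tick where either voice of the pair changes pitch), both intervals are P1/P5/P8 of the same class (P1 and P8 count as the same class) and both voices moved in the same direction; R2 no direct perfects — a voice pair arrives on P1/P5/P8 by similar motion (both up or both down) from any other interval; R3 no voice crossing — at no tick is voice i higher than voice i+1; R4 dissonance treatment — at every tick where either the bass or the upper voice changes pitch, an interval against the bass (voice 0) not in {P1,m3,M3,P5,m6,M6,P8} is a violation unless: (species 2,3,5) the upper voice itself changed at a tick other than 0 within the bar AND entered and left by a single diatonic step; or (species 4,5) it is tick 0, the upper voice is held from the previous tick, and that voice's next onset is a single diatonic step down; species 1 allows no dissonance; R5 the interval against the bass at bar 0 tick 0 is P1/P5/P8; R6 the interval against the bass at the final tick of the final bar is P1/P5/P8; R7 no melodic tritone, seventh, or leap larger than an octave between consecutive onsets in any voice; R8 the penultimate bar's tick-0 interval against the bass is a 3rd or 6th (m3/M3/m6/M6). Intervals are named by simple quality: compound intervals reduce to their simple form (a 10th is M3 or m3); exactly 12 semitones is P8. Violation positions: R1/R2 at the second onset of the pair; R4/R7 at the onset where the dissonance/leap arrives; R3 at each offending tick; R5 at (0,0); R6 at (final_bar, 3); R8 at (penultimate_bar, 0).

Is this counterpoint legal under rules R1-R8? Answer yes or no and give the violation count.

Yes (0 violations)

bar 0: v0=F3 v1=F4 (P8)
bar 1: v0=A3 v1=C4 (m3)
bar 2: v0=G3 v1=B3 (M3)
bar 3: v0=A3 v1=C4 (m3)
bar 4: v0=B3 v1=D4 (m3)
bar 5: v0=A3 v1=C4 (m3)
bar 6: v0=G3 v1=E4 (M6)
bar 7: v0=F3 v1=F4 (P8)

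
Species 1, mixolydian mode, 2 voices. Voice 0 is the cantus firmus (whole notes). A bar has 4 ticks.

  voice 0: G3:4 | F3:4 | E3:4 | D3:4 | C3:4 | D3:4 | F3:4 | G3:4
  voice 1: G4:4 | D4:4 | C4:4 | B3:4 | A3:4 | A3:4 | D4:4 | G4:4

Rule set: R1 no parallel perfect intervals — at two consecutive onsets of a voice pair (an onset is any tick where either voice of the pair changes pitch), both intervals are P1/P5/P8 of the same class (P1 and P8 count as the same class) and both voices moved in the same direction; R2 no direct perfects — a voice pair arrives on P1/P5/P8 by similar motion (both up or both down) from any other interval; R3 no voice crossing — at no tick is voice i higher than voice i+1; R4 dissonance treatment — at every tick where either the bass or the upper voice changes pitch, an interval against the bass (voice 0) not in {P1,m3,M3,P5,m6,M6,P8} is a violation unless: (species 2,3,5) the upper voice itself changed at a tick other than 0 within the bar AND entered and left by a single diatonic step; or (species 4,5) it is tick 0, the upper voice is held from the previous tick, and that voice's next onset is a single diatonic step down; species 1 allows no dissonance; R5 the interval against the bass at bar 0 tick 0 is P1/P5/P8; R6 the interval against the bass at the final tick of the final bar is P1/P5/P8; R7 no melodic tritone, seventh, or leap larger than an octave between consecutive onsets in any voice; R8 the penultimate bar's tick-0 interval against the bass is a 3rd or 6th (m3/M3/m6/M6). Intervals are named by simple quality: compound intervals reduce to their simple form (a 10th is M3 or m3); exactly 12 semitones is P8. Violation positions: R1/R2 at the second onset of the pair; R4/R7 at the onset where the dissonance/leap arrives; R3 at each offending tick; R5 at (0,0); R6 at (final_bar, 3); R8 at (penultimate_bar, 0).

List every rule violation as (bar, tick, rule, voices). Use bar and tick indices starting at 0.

(7, 0, R2, (0, 1))

bar 0: v0=G3 v1=G4 downbeat P8
bar 1: v0=F3 v1=D4 downbeat M6
bar 2: v0=E3 v1=C4 downbeat m6
bar 3: v0=D3 v1=B3 downbeat M6
bar 4: v0=C3 v1=A3 downbeat M6
bar 5: v0=D3 v1=A3 downbeat P5
bar 6: v0=F3 v1=D4 downbeat M6
bar 7: v0=G3 v1=G4 downbeat P8
  -> R2 @ bar 7 tick 0 v(0, 1): F3/D4 M6 -> G3/G4 P8 similar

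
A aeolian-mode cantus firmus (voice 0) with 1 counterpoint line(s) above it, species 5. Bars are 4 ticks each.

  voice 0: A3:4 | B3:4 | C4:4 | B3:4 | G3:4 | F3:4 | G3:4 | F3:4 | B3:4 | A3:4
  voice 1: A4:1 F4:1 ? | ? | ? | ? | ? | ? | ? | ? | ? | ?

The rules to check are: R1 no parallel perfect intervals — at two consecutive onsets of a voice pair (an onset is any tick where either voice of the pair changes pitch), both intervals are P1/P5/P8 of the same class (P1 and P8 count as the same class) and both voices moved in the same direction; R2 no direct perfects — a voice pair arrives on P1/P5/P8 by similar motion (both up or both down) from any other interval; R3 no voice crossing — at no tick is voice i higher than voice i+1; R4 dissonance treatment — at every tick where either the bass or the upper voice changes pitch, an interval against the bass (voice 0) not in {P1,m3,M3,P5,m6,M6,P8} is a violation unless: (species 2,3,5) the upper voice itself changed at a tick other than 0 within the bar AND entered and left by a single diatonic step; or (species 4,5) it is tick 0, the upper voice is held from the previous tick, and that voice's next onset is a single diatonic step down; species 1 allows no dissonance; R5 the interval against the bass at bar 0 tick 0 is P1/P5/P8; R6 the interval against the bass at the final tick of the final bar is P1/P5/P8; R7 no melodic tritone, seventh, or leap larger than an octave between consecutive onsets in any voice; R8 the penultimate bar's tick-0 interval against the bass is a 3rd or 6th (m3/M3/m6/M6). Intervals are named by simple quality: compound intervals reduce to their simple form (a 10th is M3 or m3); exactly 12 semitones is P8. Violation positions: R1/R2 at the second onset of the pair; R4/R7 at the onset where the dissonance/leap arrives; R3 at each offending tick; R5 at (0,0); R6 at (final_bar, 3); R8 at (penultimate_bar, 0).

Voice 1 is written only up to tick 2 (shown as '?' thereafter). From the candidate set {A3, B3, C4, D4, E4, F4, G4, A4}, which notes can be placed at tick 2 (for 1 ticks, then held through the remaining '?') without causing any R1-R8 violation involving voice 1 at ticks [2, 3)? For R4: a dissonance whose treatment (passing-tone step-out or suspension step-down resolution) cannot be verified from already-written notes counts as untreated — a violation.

{A3, A4, C4, E4, F4}

A3: legal
B3: violates R4,R7
C4: legal
D4: violates R4
E4: legal
F4: legal
G4: violates R4
A4: legal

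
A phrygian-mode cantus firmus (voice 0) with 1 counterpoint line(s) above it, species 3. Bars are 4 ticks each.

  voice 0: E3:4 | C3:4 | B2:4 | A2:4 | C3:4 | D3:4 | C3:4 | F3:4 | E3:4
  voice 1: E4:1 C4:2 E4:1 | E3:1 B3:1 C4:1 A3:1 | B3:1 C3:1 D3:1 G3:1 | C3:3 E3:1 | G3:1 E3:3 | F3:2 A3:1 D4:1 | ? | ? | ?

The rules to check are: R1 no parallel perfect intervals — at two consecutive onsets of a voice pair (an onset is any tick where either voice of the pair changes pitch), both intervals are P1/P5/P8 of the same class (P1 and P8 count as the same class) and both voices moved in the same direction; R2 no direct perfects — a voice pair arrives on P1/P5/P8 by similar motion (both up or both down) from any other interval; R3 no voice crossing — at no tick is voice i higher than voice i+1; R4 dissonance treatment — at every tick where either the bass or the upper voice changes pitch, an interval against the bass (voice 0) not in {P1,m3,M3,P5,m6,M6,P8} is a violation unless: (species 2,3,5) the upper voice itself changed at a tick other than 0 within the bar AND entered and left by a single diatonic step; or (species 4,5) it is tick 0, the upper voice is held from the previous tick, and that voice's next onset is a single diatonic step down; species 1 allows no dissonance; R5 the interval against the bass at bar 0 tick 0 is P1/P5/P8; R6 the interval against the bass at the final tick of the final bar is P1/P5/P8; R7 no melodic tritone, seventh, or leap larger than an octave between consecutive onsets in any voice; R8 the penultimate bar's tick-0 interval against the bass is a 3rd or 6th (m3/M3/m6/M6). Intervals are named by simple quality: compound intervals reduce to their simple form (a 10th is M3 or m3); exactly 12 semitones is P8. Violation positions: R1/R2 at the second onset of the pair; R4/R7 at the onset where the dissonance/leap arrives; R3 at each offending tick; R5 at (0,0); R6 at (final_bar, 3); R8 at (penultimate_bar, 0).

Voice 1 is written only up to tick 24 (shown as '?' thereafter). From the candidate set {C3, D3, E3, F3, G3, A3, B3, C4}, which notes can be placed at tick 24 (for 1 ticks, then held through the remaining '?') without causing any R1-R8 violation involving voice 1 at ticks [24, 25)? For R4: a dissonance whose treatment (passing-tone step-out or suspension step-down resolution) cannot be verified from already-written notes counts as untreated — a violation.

{A3}

C3: violates R1,R7
D3: violates R4
E3: violates R7
F3: violates R4
G3: violates R2
A3: legal
B3: violates R4
C4: violates R1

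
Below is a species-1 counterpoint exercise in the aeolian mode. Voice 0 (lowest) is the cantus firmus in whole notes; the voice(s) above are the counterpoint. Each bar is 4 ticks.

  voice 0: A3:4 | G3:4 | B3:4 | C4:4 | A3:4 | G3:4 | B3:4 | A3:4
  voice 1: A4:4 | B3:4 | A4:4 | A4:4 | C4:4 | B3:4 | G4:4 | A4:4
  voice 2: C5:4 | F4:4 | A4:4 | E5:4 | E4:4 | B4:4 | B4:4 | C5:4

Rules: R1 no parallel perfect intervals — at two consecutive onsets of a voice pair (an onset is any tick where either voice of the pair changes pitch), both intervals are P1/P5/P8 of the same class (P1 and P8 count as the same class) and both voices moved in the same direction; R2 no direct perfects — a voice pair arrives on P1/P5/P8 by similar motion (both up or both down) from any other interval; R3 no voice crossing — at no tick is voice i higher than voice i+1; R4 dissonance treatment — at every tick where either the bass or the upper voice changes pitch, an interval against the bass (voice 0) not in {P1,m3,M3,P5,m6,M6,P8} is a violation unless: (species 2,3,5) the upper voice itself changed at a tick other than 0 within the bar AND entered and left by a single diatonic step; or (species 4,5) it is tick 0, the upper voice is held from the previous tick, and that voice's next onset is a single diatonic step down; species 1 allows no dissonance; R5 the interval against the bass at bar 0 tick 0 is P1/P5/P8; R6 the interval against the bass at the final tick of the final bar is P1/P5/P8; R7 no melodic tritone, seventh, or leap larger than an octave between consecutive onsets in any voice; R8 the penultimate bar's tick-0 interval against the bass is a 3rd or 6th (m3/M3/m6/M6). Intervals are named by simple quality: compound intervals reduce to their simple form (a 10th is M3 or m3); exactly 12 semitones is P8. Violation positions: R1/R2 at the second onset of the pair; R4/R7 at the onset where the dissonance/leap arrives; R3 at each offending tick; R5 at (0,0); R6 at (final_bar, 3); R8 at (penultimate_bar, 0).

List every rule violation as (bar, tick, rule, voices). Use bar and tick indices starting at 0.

bar 0: v0=A3 v1=A4 v2=C5 downbeat m3
bar 1: v0=G3 v1=B3 v2=F4 downbeat m7
bar 2: v0=B3 v1=A4 v2=A4 downbeat m7
bar 3: v0=C4 v1=A4 v2=E5 downbeat M3
bar 4: v0=A3 v1=C4 v2=E4 downbeat P5
bar 5: v0=G3 v1=B3 v2=B4 downbeat M3
bar 6: v0=B3 v1=G4 v2=B4 downbeat P8
bar 7: v0=A3 v1=A4 v2=C5 downbeat m3
  -> R5 @ bar 0 tick 0 v(0, 2): opens on m3
  -> R4 @ bar 1 tick 0 v(0, 2): G3/F4 m7 untreated
  -> R7 @ bar 1 tick 0 v(1,): A4->B3 leap 10st
  -> R2 @ bar 2 tick 0 v(1, 2): B3/F4 TT -> A4/A4 P1 similar
  -> R4 @ bar 2 tick 0 v(0, 1): B3/A4 m7 untreated
  -> R4 @ bar 2 tick 0 v(0, 2): B3/A4 m7 untreated
  -> R7 @ bar 2 tick 0 v(1,): B3->A4 leap 10st
  -> R2 @ bar 4 tick 0 v(0, 2): C4/E5 M3 -> A3/E4 P5 similar
  -> R8 @ bar 6 tick 0 v(0, 2): penult P8 not 3rd/6th
  -> R6 @ bar 7 tick 3 v(0, 2): closes on m3

(0, 0, R5, (0, 2))
(1, 0, R4, (0, 2))
(1, 0, R7, (1,))
(2, 0, R2, (1, 2))
(2, 0, R4, (0, 1))
(2, 0, R4, (0, 2))
(2, 0, R7, (1,))
(4, 0, R2, (0, 2))
(6, 0, R8, (0, 2))
(7, 3, R6, (0, 2))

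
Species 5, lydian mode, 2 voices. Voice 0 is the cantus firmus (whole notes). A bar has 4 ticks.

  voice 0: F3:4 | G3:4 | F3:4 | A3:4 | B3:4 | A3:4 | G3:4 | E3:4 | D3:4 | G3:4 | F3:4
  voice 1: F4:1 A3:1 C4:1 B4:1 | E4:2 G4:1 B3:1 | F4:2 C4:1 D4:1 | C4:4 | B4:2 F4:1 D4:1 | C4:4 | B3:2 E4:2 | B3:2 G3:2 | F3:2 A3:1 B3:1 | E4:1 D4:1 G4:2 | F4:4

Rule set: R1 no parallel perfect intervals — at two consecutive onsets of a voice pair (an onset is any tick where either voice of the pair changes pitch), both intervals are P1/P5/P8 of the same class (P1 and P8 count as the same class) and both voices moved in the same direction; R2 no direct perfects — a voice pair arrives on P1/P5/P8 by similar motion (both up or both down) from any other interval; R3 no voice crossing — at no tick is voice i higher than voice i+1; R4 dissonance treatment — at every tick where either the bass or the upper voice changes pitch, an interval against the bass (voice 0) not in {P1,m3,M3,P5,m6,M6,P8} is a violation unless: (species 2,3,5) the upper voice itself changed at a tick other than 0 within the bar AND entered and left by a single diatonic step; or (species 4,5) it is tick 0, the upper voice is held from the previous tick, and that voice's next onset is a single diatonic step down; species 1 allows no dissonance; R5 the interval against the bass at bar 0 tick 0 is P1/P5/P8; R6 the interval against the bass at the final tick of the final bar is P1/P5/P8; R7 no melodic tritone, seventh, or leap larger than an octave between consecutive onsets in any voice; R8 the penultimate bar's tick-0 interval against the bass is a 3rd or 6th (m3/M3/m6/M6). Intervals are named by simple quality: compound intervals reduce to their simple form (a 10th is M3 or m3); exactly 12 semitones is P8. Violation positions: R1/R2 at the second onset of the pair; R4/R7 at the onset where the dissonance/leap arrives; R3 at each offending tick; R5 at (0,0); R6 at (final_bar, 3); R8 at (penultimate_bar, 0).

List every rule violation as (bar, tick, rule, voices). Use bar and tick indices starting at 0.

bar 0: v0=F3 v1=F4 downbeat P8
bar 1: v0=G3 v1=E4 downbeat M6
bar 2: v0=F3 v1=F4 downbeat P8
bar 3: v0=A3 v1=C4 downbeat m3
bar 4: v0=B3 v1=B4 downbeat P8
bar 5: v0=A3 v1=C4 downbeat m3
bar 6: v0=G3 v1=B3 downbeat M3
bar 7: v0=E3 v1=B3 downbeat P5
bar 8: v0=D3 v1=F3 downbeat m3
bar 9: v0=G3 v1=E4 downbeat M6
bar 10: v0=F3 v1=F4 downbeat P8
  -> R4 @ bar 0 tick 3 v(0, 1): F3/B4 TT untreated
  -> R7 @ bar 0 tick 3 v(1,): C4->B4 leap 11st
  -> R7 @ bar 2 tick 0 v(1,): B3->F4 leap 6st
  -> R2 @ bar 4 tick 0 v(0, 1): A3/C4 m3 -> B3/B4 P8 similar
  -> R7 @ bar 4 tick 0 v(1,): C4->B4 leap 11st
  -> R4 @ bar 4 tick 2 v(0, 1): B3/F4 TT untreated
  -> R7 @ bar 4 tick 2 v(1,): B4->F4 leap 6st
  -> R2 @ bar 7 tick 0 v(0, 1): G3/E4 M6 -> E3/B3 P5 similar
  -> R1 @ bar 10 tick 0 v(0, 1): G3/G4 P8 -> F3/F4 P8 similar

(0, 3, R4, (0, 1))
(0, 3, R7, (1,))
(2, 0, R7, (1,))
(4, 0, R2, (0, 1))
(4, 0, R7, (1,))
(4, 2, R4, (0, 1))
(4, 2, R7, (1,))
(7, 0, R2, (0, 1))
(10, 0, R1, (0, 1))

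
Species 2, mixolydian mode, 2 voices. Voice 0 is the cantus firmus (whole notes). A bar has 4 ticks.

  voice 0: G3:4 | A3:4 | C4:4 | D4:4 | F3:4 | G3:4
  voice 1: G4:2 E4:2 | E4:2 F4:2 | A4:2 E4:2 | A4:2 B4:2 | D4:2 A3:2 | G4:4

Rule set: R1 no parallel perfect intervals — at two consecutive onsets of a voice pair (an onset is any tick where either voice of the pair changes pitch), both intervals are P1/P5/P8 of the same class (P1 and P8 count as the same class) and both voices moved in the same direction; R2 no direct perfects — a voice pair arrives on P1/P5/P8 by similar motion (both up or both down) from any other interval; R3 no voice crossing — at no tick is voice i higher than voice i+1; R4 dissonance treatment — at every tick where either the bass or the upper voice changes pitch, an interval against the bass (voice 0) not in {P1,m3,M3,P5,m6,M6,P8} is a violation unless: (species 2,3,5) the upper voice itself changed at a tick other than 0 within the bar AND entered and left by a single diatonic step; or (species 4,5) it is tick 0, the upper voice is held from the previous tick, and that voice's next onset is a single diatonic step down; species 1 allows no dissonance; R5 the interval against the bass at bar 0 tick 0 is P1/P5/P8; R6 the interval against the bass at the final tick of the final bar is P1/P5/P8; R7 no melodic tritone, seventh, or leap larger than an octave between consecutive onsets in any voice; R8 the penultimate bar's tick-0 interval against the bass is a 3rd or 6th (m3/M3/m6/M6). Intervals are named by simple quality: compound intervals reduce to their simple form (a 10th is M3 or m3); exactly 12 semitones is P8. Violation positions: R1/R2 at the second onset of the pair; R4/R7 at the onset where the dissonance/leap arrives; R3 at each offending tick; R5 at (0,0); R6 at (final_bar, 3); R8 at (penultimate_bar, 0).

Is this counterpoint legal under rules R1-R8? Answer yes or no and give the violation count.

No (3 violations)

bar 0: v0=G3 v1=G4 (P8)
bar 1: v0=A3 v1=E4 (P5)
bar 2: v0=C4 v1=A4 (M6)
bar 3: v0=D4 v1=A4 (P5)
bar 4: v0=F3 v1=D4 (M6)
bar 5: v0=G3 v1=G4 (P8)
  R2 @ bar3.0: C4/E4 M3 -> D4/A4 P5 similar
  R2 @ bar5.0: F3/A3 M3 -> G3/G4 P8 similar
  R7 @ bar5.0: A3->G4 leap 10st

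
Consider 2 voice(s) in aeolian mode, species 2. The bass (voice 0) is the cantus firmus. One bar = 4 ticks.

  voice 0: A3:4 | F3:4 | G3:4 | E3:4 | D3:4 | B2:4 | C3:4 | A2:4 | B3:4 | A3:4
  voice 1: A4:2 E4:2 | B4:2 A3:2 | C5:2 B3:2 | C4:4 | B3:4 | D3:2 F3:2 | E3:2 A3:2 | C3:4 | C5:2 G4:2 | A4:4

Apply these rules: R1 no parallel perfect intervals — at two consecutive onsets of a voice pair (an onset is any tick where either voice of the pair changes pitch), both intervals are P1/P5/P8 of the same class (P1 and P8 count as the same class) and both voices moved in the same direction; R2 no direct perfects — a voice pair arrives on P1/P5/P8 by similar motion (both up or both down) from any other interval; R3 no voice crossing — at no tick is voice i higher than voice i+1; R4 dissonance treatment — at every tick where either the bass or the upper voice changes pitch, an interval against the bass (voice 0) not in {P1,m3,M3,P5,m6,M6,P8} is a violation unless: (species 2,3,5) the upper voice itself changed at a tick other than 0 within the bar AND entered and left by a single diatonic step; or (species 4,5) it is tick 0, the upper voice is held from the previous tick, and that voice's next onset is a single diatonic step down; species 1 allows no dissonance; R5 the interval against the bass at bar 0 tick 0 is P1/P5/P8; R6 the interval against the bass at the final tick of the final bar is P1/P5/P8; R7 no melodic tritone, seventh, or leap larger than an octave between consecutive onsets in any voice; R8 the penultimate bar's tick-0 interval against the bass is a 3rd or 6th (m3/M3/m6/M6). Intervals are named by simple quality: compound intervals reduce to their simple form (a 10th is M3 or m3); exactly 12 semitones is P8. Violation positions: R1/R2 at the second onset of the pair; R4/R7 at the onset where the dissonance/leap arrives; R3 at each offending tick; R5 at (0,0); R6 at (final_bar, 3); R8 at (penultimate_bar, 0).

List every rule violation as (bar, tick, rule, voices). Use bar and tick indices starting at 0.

(1, 0, R4, (0, 1))
(1, 2, R7, (1,))
(2, 0, R4, (0, 1))
(2, 0, R7, (1,))
(2, 2, R7, (1,))
(5, 2, R4, (0, 1))
(8, 0, R4, (0, 1))
(8, 0, R7, (0,))
(8, 0, R7, (1,))
(8, 0, R8, (0, 1))

bar 0: v0=A3 v1=A4 downbeat P8
bar 1: v0=F3 v1=B4 downbeat TT
bar 2: v0=G3 v1=C5 downbeat P4
bar 3: v0=E3 v1=C4 downbeat m6
bar 4: v0=D3 v1=B3 downbeat M6
bar 5: v0=B2 v1=D3 downbeat m3
bar 6: v0=C3 v1=E3 downbeat M3
bar 7: v0=A2 v1=C3 downbeat m3
bar 8: v0=B3 v1=C5 downbeat m2
bar 9: v0=A3 v1=A4 downbeat P8
  -> R4 @ bar 1 tick 0 v(0, 1): F3/B4 TT untreated
  -> R7 @ bar 1 tick 2 v(1,): B4->A3 leap 14st
  -> R4 @ bar 2 tick 0 v(0, 1): G3/C5 P4 untreated
  -> R7 @ bar 2 tick 0 v(1,): A3->C5 leap 15st
  -> R7 @ bar 2 tick 2 v(1,): C5->B3 leap 13st
  -> R4 @ bar 5 tick 2 v(0, 1): B2/F3 TT untreated
  -> R4 @ bar 8 tick 0 v(0, 1): B3/C5 m2 untreated
  -> R7 @ bar 8 tick 0 v(0,): A2->B3 leap 14st
  -> R7 @ bar 8 tick 0 v(1,): C3->C5 leap 24st
  -> R8 @ bar 8 tick 0 v(0, 1): penult m2 not 3rd/6th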